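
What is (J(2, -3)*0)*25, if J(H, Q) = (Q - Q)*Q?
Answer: 0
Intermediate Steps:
J(H, Q) = 0 (J(H, Q) = 0*Q = 0)
(J(2, -3)*0)*25 = (0*0)*25 = 0*25 = 0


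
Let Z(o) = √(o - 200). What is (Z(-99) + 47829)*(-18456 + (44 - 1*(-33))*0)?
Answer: -882732024 - 18456*I*√299 ≈ -8.8273e+8 - 3.1913e+5*I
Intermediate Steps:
Z(o) = √(-200 + o)
(Z(-99) + 47829)*(-18456 + (44 - 1*(-33))*0) = (√(-200 - 99) + 47829)*(-18456 + (44 - 1*(-33))*0) = (√(-299) + 47829)*(-18456 + (44 + 33)*0) = (I*√299 + 47829)*(-18456 + 77*0) = (47829 + I*√299)*(-18456 + 0) = (47829 + I*√299)*(-18456) = -882732024 - 18456*I*√299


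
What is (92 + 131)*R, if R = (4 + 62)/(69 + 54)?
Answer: 4906/41 ≈ 119.66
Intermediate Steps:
R = 22/41 (R = 66/123 = 66*(1/123) = 22/41 ≈ 0.53658)
(92 + 131)*R = (92 + 131)*(22/41) = 223*(22/41) = 4906/41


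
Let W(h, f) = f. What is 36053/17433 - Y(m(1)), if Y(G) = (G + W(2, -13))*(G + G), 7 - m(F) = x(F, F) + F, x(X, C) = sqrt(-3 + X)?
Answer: 1570157/17433 - 2*I*sqrt(2) ≈ 90.068 - 2.8284*I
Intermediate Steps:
m(F) = 7 - F - sqrt(-3 + F) (m(F) = 7 - (sqrt(-3 + F) + F) = 7 - (F + sqrt(-3 + F)) = 7 + (-F - sqrt(-3 + F)) = 7 - F - sqrt(-3 + F))
Y(G) = 2*G*(-13 + G) (Y(G) = (G - 13)*(G + G) = (-13 + G)*(2*G) = 2*G*(-13 + G))
36053/17433 - Y(m(1)) = 36053/17433 - 2*(7 - 1*1 - sqrt(-3 + 1))*(-13 + (7 - 1*1 - sqrt(-3 + 1))) = 36053*(1/17433) - 2*(7 - 1 - sqrt(-2))*(-13 + (7 - 1 - sqrt(-2))) = 36053/17433 - 2*(7 - 1 - I*sqrt(2))*(-13 + (7 - 1 - I*sqrt(2))) = 36053/17433 - 2*(6 - I*sqrt(2))*(-13 + (6 - I*sqrt(2))) = 36053/17433 - 2*(6 - I*sqrt(2))*(-7 - I*sqrt(2)) = 36053/17433 - 2*(-7 - I*sqrt(2))*(6 - I*sqrt(2))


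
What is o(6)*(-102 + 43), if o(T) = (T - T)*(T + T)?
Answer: 0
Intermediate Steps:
o(T) = 0 (o(T) = 0*(2*T) = 0)
o(6)*(-102 + 43) = 0*(-102 + 43) = 0*(-59) = 0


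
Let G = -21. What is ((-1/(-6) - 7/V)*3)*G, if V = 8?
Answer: 357/8 ≈ 44.625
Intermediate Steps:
((-1/(-6) - 7/V)*3)*G = ((-1/(-6) - 7/8)*3)*(-21) = ((-1*(-1/6) - 7*1/8)*3)*(-21) = ((1/6 - 7/8)*3)*(-21) = -17/24*3*(-21) = -17/8*(-21) = 357/8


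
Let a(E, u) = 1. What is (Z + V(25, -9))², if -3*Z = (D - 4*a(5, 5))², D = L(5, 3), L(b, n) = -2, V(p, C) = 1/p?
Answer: 89401/625 ≈ 143.04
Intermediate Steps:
D = -2
Z = -12 (Z = -(-2 - 4*1)²/3 = -(-2 - 4)²/3 = -⅓*(-6)² = -⅓*36 = -12)
(Z + V(25, -9))² = (-12 + 1/25)² = (-299/25)² = 89401/625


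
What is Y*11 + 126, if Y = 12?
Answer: 258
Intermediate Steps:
Y*11 + 126 = 12*11 + 126 = 132 + 126 = 258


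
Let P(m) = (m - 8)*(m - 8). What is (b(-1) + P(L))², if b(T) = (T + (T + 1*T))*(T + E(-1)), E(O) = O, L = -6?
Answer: 40804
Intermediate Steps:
P(m) = (-8 + m)² (P(m) = (-8 + m)*(-8 + m) = (-8 + m)²)
b(T) = 3*T*(-1 + T) (b(T) = (T + (T + 1*T))*(T - 1) = (T + (T + T))*(-1 + T) = (T + 2*T)*(-1 + T) = (3*T)*(-1 + T) = 3*T*(-1 + T))
(b(-1) + P(L))² = (3*(-1)*(-1 - 1) + (-8 - 6)²)² = (3*(-1)*(-2) + (-14)²)² = (6 + 196)² = 202² = 40804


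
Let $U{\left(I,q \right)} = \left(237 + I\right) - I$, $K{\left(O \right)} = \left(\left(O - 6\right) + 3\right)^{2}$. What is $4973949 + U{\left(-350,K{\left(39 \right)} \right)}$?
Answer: $4974186$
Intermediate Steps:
$K{\left(O \right)} = \left(-3 + O\right)^{2}$ ($K{\left(O \right)} = \left(\left(O - 6\right) + 3\right)^{2} = \left(\left(-6 + O\right) + 3\right)^{2} = \left(-3 + O\right)^{2}$)
$U{\left(I,q \right)} = 237$
$4973949 + U{\left(-350,K{\left(39 \right)} \right)} = 4973949 + 237 = 4974186$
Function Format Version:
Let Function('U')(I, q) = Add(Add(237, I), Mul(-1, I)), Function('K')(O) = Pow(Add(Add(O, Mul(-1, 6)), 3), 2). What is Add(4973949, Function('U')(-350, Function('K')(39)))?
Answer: 4974186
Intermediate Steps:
Function('K')(O) = Pow(Add(-3, O), 2) (Function('K')(O) = Pow(Add(Add(O, -6), 3), 2) = Pow(Add(Add(-6, O), 3), 2) = Pow(Add(-3, O), 2))
Function('U')(I, q) = 237
Add(4973949, Function('U')(-350, Function('K')(39))) = Add(4973949, 237) = 4974186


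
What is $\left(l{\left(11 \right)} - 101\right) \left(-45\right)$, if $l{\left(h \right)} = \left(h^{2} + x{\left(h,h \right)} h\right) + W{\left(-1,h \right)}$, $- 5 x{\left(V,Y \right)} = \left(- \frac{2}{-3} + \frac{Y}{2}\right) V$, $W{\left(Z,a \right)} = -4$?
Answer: $\frac{11991}{2} \approx 5995.5$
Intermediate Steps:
$x{\left(V,Y \right)} = - \frac{V \left(\frac{2}{3} + \frac{Y}{2}\right)}{5}$ ($x{\left(V,Y \right)} = - \frac{\left(- \frac{2}{-3} + \frac{Y}{2}\right) V}{5} = - \frac{\left(\left(-2\right) \left(- \frac{1}{3}\right) + Y \frac{1}{2}\right) V}{5} = - \frac{\left(\frac{2}{3} + \frac{Y}{2}\right) V}{5} = - \frac{V \left(\frac{2}{3} + \frac{Y}{2}\right)}{5}$)
$l{\left(h \right)} = -4 + h^{2} - \frac{h^{2} \left(4 + 3 h\right)}{30}$ ($l{\left(h \right)} = \left(h^{2} + - \frac{h \left(4 + 3 h\right)}{30} h\right) - 4 = \left(h^{2} - \frac{h^{2} \left(4 + 3 h\right)}{30}\right) - 4 = -4 + h^{2} - \frac{h^{2} \left(4 + 3 h\right)}{30}$)
$\left(l{\left(11 \right)} - 101\right) \left(-45\right) = \left(\left(-4 - \frac{11^{3}}{10} + \frac{13 \cdot 11^{2}}{15}\right) - 101\right) \left(-45\right) = \left(\left(-4 - \frac{1331}{10} + \frac{13}{15} \cdot 121\right) - 101\right) \left(-45\right) = \left(\left(-4 - \frac{1331}{10} + \frac{1573}{15}\right) - 101\right) \left(-45\right) = \left(- \frac{967}{30} - 101\right) \left(-45\right) = \left(- \frac{3997}{30}\right) \left(-45\right) = \frac{11991}{2}$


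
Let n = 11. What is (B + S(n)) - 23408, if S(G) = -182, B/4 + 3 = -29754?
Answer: -142618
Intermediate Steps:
B = -119028 (B = -12 + 4*(-29754) = -12 - 119016 = -119028)
(B + S(n)) - 23408 = (-119028 - 182) - 23408 = -119210 - 23408 = -142618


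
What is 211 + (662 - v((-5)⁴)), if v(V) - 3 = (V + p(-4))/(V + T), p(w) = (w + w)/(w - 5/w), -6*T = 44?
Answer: 17712489/20383 ≈ 868.98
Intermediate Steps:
T = -22/3 (T = -⅙*44 = -22/3 ≈ -7.3333)
p(w) = 2*w/(w - 5/w) (p(w) = (2*w)/(w - 5/w) = 2*w/(w - 5/w))
v(V) = 3 + (32/11 + V)/(-22/3 + V) (v(V) = 3 + (V + 2*(-4)²/(-5 + (-4)²))/(V - 22/3) = 3 + (V + 2*16/(-5 + 16))/(-22/3 + V) = 3 + (V + 2*16/11)/(-22/3 + V) = 3 + (V + 2*16*(1/11))/(-22/3 + V) = 3 + (V + 32/11)/(-22/3 + V) = 3 + (32/11 + V)/(-22/3 + V))
211 + (662 - v((-5)⁴)) = 211 + (662 - 6*(-105 + 22*(-5)⁴)/(11*(-22 + 3*(-5)⁴))) = 211 + (662 - 6*(-105 + 22*625)/(11*(-22 + 3*625))) = 211 + (662 - 6*(-105 + 13750)/(11*(-22 + 1875))) = 211 + (662 - 6*13645/(11*1853)) = 211 + (662 - 1*81870/20383) = 211 + (662 - 81870/20383) = 211 + 13411676/20383 = 17712489/20383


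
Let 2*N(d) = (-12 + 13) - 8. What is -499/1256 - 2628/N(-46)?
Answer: 6598043/8792 ≈ 750.46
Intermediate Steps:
N(d) = -7/2 (N(d) = ((-12 + 13) - 8)/2 = (1 - 8)/2 = (1/2)*(-7) = -7/2)
-499/1256 - 2628/N(-46) = -499/1256 - 2628/(-7/2) = -499*1/1256 - 2628*(-2/7) = -499/1256 + 5256/7 = 6598043/8792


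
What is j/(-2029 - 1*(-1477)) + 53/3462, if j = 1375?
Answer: -262833/106168 ≈ -2.4756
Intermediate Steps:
j/(-2029 - 1*(-1477)) + 53/3462 = 1375/(-2029 - 1*(-1477)) + 53/3462 = 1375/(-2029 + 1477) + 53*(1/3462) = 1375/(-552) + 53/3462 = 1375*(-1/552) + 53/3462 = -1375/552 + 53/3462 = -262833/106168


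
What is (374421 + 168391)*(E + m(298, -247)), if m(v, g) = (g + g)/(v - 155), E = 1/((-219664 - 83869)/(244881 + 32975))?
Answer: -7919990764040/3338863 ≈ -2.3721e+6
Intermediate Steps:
E = -277856/303533 (E = 1/(-303533/277856) = -277856/303533 ≈ -0.91541)
m(v, g) = 2*g/(-155 + v) (m(v, g) = (2*g)/(-155 + v) = 2*g/(-155 + v))
(374421 + 168391)*(E + m(298, -247)) = (374421 + 168391)*(-277856/303533 + 2*(-247)/(-155 + 298)) = 542812*(-277856/303533 + 2*(-247)/143) = 542812*(-277856/303533 + 2*(-247)*(1/143)) = 542812*(-277856/303533 - 38/11) = 542812*(-14590670/3338863) = -7919990764040/3338863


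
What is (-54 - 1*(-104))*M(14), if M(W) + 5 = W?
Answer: 450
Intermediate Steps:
M(W) = -5 + W
(-54 - 1*(-104))*M(14) = (-54 - 1*(-104))*(-5 + 14) = (-54 + 104)*9 = 50*9 = 450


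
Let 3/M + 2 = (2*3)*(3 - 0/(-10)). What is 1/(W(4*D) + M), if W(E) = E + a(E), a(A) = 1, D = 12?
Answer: 16/787 ≈ 0.020330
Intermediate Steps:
W(E) = 1 + E (W(E) = E + 1 = 1 + E)
M = 3/16 (M = 3/(-2 + (2*3)*(3 - 0/(-10))) = 3/(-2 + 6*(3 - 0*(-1)/10)) = 3/(-2 + 6*(3 - 1*0)) = 3/(-2 + 6*(3 + 0)) = 3/(-2 + 6*3) = 3/(-2 + 18) = 3/16 ≈ 0.18750)
1/(W(4*D) + M) = 1/((1 + 4*12) + 3/16) = 1/((1 + 48) + 3/16) = 1/(49 + 3/16) = 1/(787/16) = 16/787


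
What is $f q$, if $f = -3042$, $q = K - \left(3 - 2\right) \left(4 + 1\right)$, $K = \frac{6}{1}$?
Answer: $-3042$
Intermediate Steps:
$K = 6$ ($K = 6 \cdot 1 = 6$)
$q = 1$ ($q = 6 - \left(3 - 2\right) \left(4 + 1\right) = 6 - 1 \cdot 5 = 6 - 5 = 1$)
$f q = \left(-3042\right) 1 = -3042$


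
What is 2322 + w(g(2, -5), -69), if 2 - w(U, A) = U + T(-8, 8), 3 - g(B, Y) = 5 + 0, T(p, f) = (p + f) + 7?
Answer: 2319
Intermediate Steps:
T(p, f) = 7 + f + p (T(p, f) = (f + p) + 7 = 7 + f + p)
g(B, Y) = -2 (g(B, Y) = 3 - (5 + 0) = 3 - 1*5 = 3 - 5 = -2)
w(U, A) = -5 - U (w(U, A) = 2 - (U + (7 + 8 - 8)) = 2 - (U + 7) = 2 - (7 + U) = 2 + (-7 - U) = -5 - U)
2322 + w(g(2, -5), -69) = 2322 + (-5 - 1*(-2)) = 2322 + (-5 + 2) = 2322 - 3 = 2319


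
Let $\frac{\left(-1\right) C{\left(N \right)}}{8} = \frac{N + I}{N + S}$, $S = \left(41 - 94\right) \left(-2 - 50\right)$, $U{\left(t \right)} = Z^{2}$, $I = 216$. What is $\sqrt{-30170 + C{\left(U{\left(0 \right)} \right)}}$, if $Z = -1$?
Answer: $\frac{i \sqrt{229328434482}}{2757} \approx 173.7 i$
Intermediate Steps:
$U{\left(t \right)} = 1$ ($U{\left(t \right)} = \left(-1\right)^{2} = 1$)
$S = 2756$ ($S = \left(-53\right) \left(-52\right) = 2756$)
$C{\left(N \right)} = - \frac{8 \left(216 + N\right)}{2756 + N}$ ($C{\left(N \right)} = - 8 \frac{N + 216}{N + 2756} = - 8 \frac{216 + N}{2756 + N} = - \frac{8 \left(216 + N\right)}{2756 + N}$)
$\sqrt{-30170 + C{\left(U{\left(0 \right)} \right)}} = \sqrt{-30170 + \frac{8 \left(-216 - 1\right)}{2756 + 1}} = \sqrt{-30170 + \frac{8 \left(-216 - 1\right)}{2757}} = \sqrt{-30170 + 8 \cdot \frac{1}{2757} \left(-217\right)} = \sqrt{-30170 - \frac{1736}{2757}} = \sqrt{- \frac{83180426}{2757}} = \frac{i \sqrt{229328434482}}{2757}$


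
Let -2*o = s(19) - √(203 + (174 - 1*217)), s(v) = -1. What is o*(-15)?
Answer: -15/2 - 30*√10 ≈ -102.37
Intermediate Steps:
o = ½ + 2*√10 (o = -(-1 - √(203 + (174 - 1*217)))/2 = -(-1 - √(203 + (174 - 217)))/2 = -(-1 - √(203 - 43))/2 = -(-1 - √160)/2 = -(-1 - 4*√10)/2 = ½ + 2*√10 ≈ 6.8246)
o*(-15) = (½ + 2*√10)*(-15) = -15/2 - 30*√10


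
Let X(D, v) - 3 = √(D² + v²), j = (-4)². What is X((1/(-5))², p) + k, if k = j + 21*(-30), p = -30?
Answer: -611 + √562501/25 ≈ -581.00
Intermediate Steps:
j = 16
X(D, v) = 3 + √(D² + v²)
k = -614 (k = 16 + 21*(-30) = 16 - 630 = -614)
X((1/(-5))², p) + k = (3 + √(((1/(-5))²)² + (-30)²)) - 614 = (3 + √(((1*(-⅕))²)² + 900)) - 614 = (3 + √(((-⅕)²)² + 900)) - 614 = (3 + √((1/25)² + 900)) - 614 = (3 + √(1/625 + 900)) - 614 = (3 + √(562501/625)) - 614 = (3 + √562501/25) - 614 = -611 + √562501/25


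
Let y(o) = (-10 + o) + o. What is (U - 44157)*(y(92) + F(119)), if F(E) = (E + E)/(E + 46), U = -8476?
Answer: -1523620084/165 ≈ -9.2341e+6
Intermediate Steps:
y(o) = -10 + 2*o
F(E) = 2*E/(46 + E) (F(E) = (2*E)/(46 + E) = 2*E/(46 + E))
(U - 44157)*(y(92) + F(119)) = (-8476 - 44157)*((-10 + 2*92) + 2*119/(46 + 119)) = -52633*((-10 + 184) + 2*119/165) = -52633*(174 + 2*119*(1/165)) = -52633*(174 + 238/165) = -52633*28948/165 = -1523620084/165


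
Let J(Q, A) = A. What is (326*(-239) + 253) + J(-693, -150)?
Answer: -77811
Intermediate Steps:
(326*(-239) + 253) + J(-693, -150) = (326*(-239) + 253) - 150 = (-77914 + 253) - 150 = -77661 - 150 = -77811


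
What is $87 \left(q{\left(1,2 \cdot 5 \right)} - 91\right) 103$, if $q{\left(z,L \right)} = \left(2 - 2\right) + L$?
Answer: $-725841$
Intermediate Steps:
$q{\left(z,L \right)} = L$ ($q{\left(z,L \right)} = 0 + L = L$)
$87 \left(q{\left(1,2 \cdot 5 \right)} - 91\right) 103 = 87 \left(2 \cdot 5 - 91\right) 103 = 87 \left(10 - 91\right) 103 = 87 \left(-81\right) 103 = \left(-7047\right) 103 = -725841$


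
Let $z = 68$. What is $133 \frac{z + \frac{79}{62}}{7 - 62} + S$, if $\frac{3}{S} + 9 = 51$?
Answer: $- \frac{399694}{2387} \approx -167.45$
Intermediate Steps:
$S = \frac{1}{14}$ ($S = \frac{3}{-9 + 51} = \frac{3}{42} = 3 \cdot \frac{1}{42} = \frac{1}{14} \approx 0.071429$)
$133 \frac{z + \frac{79}{62}}{7 - 62} + S = 133 \frac{68 + \frac{79}{62}}{7 - 62} + \frac{1}{14} = 133 \frac{68 + 79 \cdot \frac{1}{62}}{-55} + \frac{1}{14} = 133 \left(68 + \frac{79}{62}\right) \left(- \frac{1}{55}\right) + \frac{1}{14} = 133 \cdot \frac{4295}{62} \left(- \frac{1}{55}\right) + \frac{1}{14} = 133 \left(- \frac{859}{682}\right) + \frac{1}{14} = - \frac{114247}{682} + \frac{1}{14} = - \frac{399694}{2387}$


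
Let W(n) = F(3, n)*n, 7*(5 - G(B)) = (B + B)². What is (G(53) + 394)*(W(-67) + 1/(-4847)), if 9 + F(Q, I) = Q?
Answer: -16451126399/33929 ≈ -4.8487e+5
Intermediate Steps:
G(B) = 5 - 4*B²/7 (G(B) = 5 - (B + B)²/7 = 5 - 4*B²/7)
F(Q, I) = -9 + Q
W(n) = -6*n (W(n) = (-9 + 3)*n = -6*n)
(G(53) + 394)*(W(-67) + 1/(-4847)) = ((5 - 4/7*53²) + 394)*(-6*(-67) + 1/(-4847)) = ((5 - 4/7*2809) + 394)*(402 - 1/4847) = ((5 - 11236/7) + 394)*(1948493/4847) = (-11201/7 + 394)*(1948493/4847) = -8443/7*1948493/4847 = -16451126399/33929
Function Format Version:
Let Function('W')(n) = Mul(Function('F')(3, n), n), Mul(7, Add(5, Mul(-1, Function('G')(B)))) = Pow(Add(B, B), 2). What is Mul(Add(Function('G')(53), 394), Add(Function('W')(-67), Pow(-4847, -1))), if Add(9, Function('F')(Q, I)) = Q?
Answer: Rational(-16451126399, 33929) ≈ -4.8487e+5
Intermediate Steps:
Function('G')(B) = Add(5, Mul(Rational(-4, 7), Pow(B, 2))) (Function('G')(B) = Add(5, Mul(Rational(-1, 7), Pow(Add(B, B), 2))) = Add(5, Mul(Rational(-1, 7), Pow(Mul(2, B), 2))) = Add(5, Mul(Rational(-1, 7), Mul(4, Pow(B, 2)))) = Add(5, Mul(Rational(-4, 7), Pow(B, 2))))
Function('F')(Q, I) = Add(-9, Q)
Function('W')(n) = Mul(-6, n) (Function('W')(n) = Mul(Add(-9, 3), n) = Mul(-6, n))
Mul(Add(Function('G')(53), 394), Add(Function('W')(-67), Pow(-4847, -1))) = Mul(Add(Add(5, Mul(Rational(-4, 7), Pow(53, 2))), 394), Add(Mul(-6, -67), Pow(-4847, -1))) = Mul(Add(Add(5, Mul(Rational(-4, 7), 2809)), 394), Add(402, Rational(-1, 4847))) = Mul(Add(Add(5, Rational(-11236, 7)), 394), Rational(1948493, 4847)) = Mul(Add(Rational(-11201, 7), 394), Rational(1948493, 4847)) = Mul(Rational(-8443, 7), Rational(1948493, 4847)) = Rational(-16451126399, 33929)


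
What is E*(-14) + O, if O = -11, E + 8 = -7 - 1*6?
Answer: 283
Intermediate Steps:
E = -21 (E = -8 + (-7 - 1*6) = -8 + (-7 - 6) = -8 - 13 = -21)
E*(-14) + O = -21*(-14) - 11 = 294 - 11 = 283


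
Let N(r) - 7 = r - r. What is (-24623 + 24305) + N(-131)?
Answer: -311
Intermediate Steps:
N(r) = 7 (N(r) = 7 + (r - r) = 7 + 0 = 7)
(-24623 + 24305) + N(-131) = (-24623 + 24305) + 7 = -318 + 7 = -311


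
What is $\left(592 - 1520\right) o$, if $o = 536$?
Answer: $-497408$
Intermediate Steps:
$\left(592 - 1520\right) o = \left(592 - 1520\right) 536 = \left(-928\right) 536 = -497408$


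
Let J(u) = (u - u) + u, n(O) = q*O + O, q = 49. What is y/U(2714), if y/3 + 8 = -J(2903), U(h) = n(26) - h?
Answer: 8733/1414 ≈ 6.1761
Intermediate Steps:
n(O) = 50*O (n(O) = 49*O + O = 50*O)
J(u) = u (J(u) = 0 + u = u)
U(h) = 1300 - h (U(h) = 50*26 - h = 1300 - h)
y = -8733 (y = -24 + 3*(-1*2903) = -24 + 3*(-2903) = -24 - 8709 = -8733)
y/U(2714) = -8733/(1300 - 1*2714) = -8733/(1300 - 2714) = -8733/(-1414) = -8733*(-1/1414) = 8733/1414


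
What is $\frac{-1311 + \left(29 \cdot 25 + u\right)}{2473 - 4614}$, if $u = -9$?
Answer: $\frac{595}{2141} \approx 0.27791$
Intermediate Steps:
$\frac{-1311 + \left(29 \cdot 25 + u\right)}{2473 - 4614} = \frac{-1311 + \left(29 \cdot 25 - 9\right)}{2473 - 4614} = \frac{-1311 + \left(725 - 9\right)}{-2141} = \left(-1311 + 716\right) \left(- \frac{1}{2141}\right) = \left(-595\right) \left(- \frac{1}{2141}\right) = \frac{595}{2141}$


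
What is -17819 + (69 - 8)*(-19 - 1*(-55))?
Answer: -15623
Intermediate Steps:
-17819 + (69 - 8)*(-19 - 1*(-55)) = -17819 + 61*(-19 + 55) = -17819 + 61*36 = -17819 + 2196 = -15623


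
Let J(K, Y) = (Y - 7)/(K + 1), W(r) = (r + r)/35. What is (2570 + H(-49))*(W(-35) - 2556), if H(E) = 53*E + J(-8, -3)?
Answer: 457882/7 ≈ 65412.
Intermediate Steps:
W(r) = 2*r/35 (W(r) = (2*r)*(1/35) = 2*r/35)
J(K, Y) = (-7 + Y)/(1 + K)
H(E) = 10/7 + 53*E (H(E) = 53*E + (-7 - 3)/(1 - 8) = 53*E - 10/(-7) = 53*E - 1/7*(-10) = 53*E + 10/7 = 10/7 + 53*E)
(2570 + H(-49))*(W(-35) - 2556) = (2570 + (10/7 + 53*(-49)))*((2/35)*(-35) - 2556) = (2570 + (10/7 - 2597))*(-2 - 2556) = (2570 - 18169/7)*(-2558) = -179/7*(-2558) = 457882/7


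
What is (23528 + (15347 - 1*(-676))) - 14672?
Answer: 24879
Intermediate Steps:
(23528 + (15347 - 1*(-676))) - 14672 = (23528 + (15347 + 676)) - 14672 = (23528 + 16023) - 14672 = 39551 - 14672 = 24879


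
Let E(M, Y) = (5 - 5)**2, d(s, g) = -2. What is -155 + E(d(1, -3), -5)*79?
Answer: -155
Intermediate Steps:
E(M, Y) = 0 (E(M, Y) = 0**2 = 0)
-155 + E(d(1, -3), -5)*79 = -155 + 0*79 = -155 + 0 = -155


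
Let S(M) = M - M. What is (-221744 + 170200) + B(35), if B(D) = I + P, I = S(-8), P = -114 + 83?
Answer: -51575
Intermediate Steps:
P = -31
S(M) = 0
I = 0
B(D) = -31 (B(D) = 0 - 31 = -31)
(-221744 + 170200) + B(35) = (-221744 + 170200) - 31 = -51544 - 31 = -51575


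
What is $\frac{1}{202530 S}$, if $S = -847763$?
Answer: $- \frac{1}{171697440390} \approx -5.8242 \cdot 10^{-12}$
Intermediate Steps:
$\frac{1}{202530 S} = \frac{1}{202530 \left(-847763\right)} = \frac{1}{202530} \left(- \frac{1}{847763}\right) = - \frac{1}{171697440390}$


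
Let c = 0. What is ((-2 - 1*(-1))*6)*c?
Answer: 0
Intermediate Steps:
((-2 - 1*(-1))*6)*c = ((-2 - 1*(-1))*6)*0 = ((-2 + 1)*6)*0 = -1*6*0 = -6*0 = 0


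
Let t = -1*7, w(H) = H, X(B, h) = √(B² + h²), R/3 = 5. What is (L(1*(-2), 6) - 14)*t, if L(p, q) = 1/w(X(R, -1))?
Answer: 98 - 7*√226/226 ≈ 97.534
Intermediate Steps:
R = 15 (R = 3*5 = 15)
t = -7
L(p, q) = √226/226 (L(p, q) = 1/(√(15² + (-1)²)) = 1/(√(225 + 1)) = 1/(√226) = √226/226)
(L(1*(-2), 6) - 14)*t = (√226/226 - 14)*(-7) = (-14 + √226/226)*(-7) = 98 - 7*√226/226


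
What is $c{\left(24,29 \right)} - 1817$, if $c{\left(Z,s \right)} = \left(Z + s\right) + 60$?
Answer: $-1704$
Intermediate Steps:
$c{\left(Z,s \right)} = 60 + Z + s$
$c{\left(24,29 \right)} - 1817 = \left(60 + 24 + 29\right) - 1817 = 113 - 1817 = -1704$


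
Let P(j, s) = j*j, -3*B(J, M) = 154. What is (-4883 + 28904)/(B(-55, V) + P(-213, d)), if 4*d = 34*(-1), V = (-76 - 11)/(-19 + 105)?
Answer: 72063/135953 ≈ 0.53006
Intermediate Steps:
V = -87/86 ≈ -1.0116
B(J, M) = -154/3 (B(J, M) = -1/3*154 = -154/3)
d = -17/2 (d = (34*(-1))/4 = (1/4)*(-34) = -17/2 ≈ -8.5000)
P(j, s) = j**2
(-4883 + 28904)/(B(-55, V) + P(-213, d)) = (-4883 + 28904)/(-154/3 + (-213)**2) = 24021/(-154/3 + 45369) = 24021/(135953/3) = 24021*(3/135953) = 72063/135953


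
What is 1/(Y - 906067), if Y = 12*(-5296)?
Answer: -1/969619 ≈ -1.0313e-6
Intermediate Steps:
Y = -63552
1/(Y - 906067) = 1/(-63552 - 906067) = 1/(-969619) = -1/969619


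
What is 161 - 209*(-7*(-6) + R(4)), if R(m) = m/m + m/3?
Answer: -27314/3 ≈ -9104.7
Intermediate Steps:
R(m) = 1 + m/3 (R(m) = 1 + m*(⅓) = 1 + m/3)
161 - 209*(-7*(-6) + R(4)) = 161 - 209*(-7*(-6) + (1 + (⅓)*4)) = 161 - 209*(42 + (1 + 4/3)) = 161 - 209*(42 + 7/3) = 161 - 209*133/3 = 161 - 27797/3 = -27314/3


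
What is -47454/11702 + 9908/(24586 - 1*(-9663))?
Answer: -754654315/200390899 ≈ -3.7659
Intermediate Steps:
-47454/11702 + 9908/(24586 - 1*(-9663)) = -47454*1/11702 + 9908/(24586 + 9663) = -23727/5851 + 9908/34249 = -754654315/200390899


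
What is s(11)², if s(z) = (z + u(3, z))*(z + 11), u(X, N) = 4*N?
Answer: 1464100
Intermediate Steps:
s(z) = 5*z*(11 + z) (s(z) = (z + 4*z)*(z + 11) = (5*z)*(11 + z) = 5*z*(11 + z))
s(11)² = (5*11*(11 + 11))² = (5*11*22)² = 1210² = 1464100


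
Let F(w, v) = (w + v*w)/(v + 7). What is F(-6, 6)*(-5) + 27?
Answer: 561/13 ≈ 43.154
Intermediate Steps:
F(w, v) = (w + v*w)/(7 + v)
F(-6, 6)*(-5) + 27 = -6*(1 + 6)/(7 + 6)*(-5) + 27 = -6*7/13*(-5) + 27 = -6*1/13*7*(-5) + 27 = -42/13*(-5) + 27 = 210/13 + 27 = 561/13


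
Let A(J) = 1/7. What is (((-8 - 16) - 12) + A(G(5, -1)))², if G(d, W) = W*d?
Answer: 63001/49 ≈ 1285.7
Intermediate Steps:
A(J) = ⅐
(((-8 - 16) - 12) + A(G(5, -1)))² = (((-8 - 16) - 12) + ⅐)² = ((-24 - 12) + ⅐)² = (-36 + ⅐)² = (-251/7)² = 63001/49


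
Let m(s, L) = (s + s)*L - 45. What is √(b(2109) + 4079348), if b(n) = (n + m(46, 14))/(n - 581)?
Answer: √148818774417/191 ≈ 2019.7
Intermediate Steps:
m(s, L) = -45 + 2*L*s (m(s, L) = (2*s)*L - 45 = 2*L*s - 45 = -45 + 2*L*s)
b(n) = (1243 + n)/(-581 + n) (b(n) = (n + (-45 + 2*14*46))/(n - 581) = (n + (-45 + 1288))/(-581 + n) = (n + 1243)/(-581 + n) = (1243 + n)/(-581 + n))
√(b(2109) + 4079348) = √((1243 + 2109)/(-581 + 2109) + 4079348) = √(3352/1528 + 4079348) = √((1/1528)*3352 + 4079348) = √(419/191 + 4079348) = √(779155887/191) = √148818774417/191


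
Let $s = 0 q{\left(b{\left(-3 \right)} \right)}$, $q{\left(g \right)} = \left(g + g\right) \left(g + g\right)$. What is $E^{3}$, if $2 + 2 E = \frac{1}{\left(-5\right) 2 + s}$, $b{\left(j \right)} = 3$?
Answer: $- \frac{9261}{8000} \approx -1.1576$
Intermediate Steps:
$q{\left(g \right)} = 4 g^{2}$ ($q{\left(g \right)} = 2 g 2 g = 4 g^{2}$)
$s = 0$ ($s = 0 \cdot 4 \cdot 3^{2} = 0 \cdot 4 \cdot 9 = 0 \cdot 36 = 0$)
$E = - \frac{21}{20}$ ($E = -1 + \frac{1}{2 \left(\left(-5\right) 2 + 0\right)} = -1 + \frac{1}{2 \left(-10 + 0\right)} = -1 + \frac{1}{2 \left(-10\right)} = -1 + \frac{1}{2} \left(- \frac{1}{10}\right) = -1 - \frac{1}{20} = - \frac{21}{20} \approx -1.05$)
$E^{3} = \left(- \frac{21}{20}\right)^{3} = - \frac{9261}{8000}$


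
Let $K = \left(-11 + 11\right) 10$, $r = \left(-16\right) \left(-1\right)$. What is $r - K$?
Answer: $16$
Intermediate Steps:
$r = 16$
$K = 0$ ($K = 0 \cdot 10 = 0$)
$r - K = 16 - 0 = 16 + 0 = 16$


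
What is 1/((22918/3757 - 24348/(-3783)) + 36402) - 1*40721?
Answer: -540388560648759/13270513028 ≈ -40721.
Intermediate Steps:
1/((22918/3757 - 24348/(-3783)) + 36402) - 1*40721 = 1/((22918*(1/3757) - 24348*(-1/3783)) + 36402) - 40721 = 1/((22918/3757 + 8116/1261) + 36402) - 40721 = 1/(4568570/364429 + 36402) - 40721 = 1/(13270513028/364429) - 40721 = 364429/13270513028 - 40721 = -540388560648759/13270513028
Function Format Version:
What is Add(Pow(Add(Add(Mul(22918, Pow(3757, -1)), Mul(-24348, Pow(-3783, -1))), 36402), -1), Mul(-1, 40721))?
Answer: Rational(-540388560648759, 13270513028) ≈ -40721.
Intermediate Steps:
Add(Pow(Add(Add(Mul(22918, Pow(3757, -1)), Mul(-24348, Pow(-3783, -1))), 36402), -1), Mul(-1, 40721)) = Add(Pow(Add(Add(Mul(22918, Rational(1, 3757)), Mul(-24348, Rational(-1, 3783))), 36402), -1), -40721) = Add(Pow(Add(Add(Rational(22918, 3757), Rational(8116, 1261)), 36402), -1), -40721) = Add(Pow(Add(Rational(4568570, 364429), 36402), -1), -40721) = Add(Pow(Rational(13270513028, 364429), -1), -40721) = Add(Rational(364429, 13270513028), -40721) = Rational(-540388560648759, 13270513028)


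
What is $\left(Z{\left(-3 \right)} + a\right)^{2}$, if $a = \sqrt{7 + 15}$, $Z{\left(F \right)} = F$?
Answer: $\left(3 - \sqrt{22}\right)^{2} \approx 2.8575$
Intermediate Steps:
$a = \sqrt{22} \approx 4.6904$
$\left(Z{\left(-3 \right)} + a\right)^{2} = \left(-3 + \sqrt{22}\right)^{2}$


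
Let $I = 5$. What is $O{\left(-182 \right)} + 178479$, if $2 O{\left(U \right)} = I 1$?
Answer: $\frac{356963}{2} \approx 1.7848 \cdot 10^{5}$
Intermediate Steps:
$O{\left(U \right)} = \frac{5}{2}$ ($O{\left(U \right)} = \frac{5 \cdot 1}{2} = \frac{1}{2} \cdot 5 = \frac{5}{2}$)
$O{\left(-182 \right)} + 178479 = \frac{5}{2} + 178479 = \frac{356963}{2}$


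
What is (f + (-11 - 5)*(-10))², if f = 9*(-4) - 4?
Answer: 14400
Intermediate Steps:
f = -40 (f = -36 - 4 = -40)
(f + (-11 - 5)*(-10))² = (-40 + (-11 - 5)*(-10))² = (-40 - 16*(-10))² = (-40 + 160)² = 120² = 14400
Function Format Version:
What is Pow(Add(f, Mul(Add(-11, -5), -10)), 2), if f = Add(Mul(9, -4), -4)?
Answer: 14400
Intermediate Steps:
f = -40 (f = Add(-36, -4) = -40)
Pow(Add(f, Mul(Add(-11, -5), -10)), 2) = Pow(Add(-40, Mul(Add(-11, -5), -10)), 2) = Pow(Add(-40, Mul(-16, -10)), 2) = Pow(Add(-40, 160), 2) = Pow(120, 2) = 14400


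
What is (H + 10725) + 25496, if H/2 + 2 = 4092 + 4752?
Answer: 53905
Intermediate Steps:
H = 17684 (H = -4 + 2*(4092 + 4752) = -4 + 2*8844 = -4 + 17688 = 17684)
(H + 10725) + 25496 = (17684 + 10725) + 25496 = 28409 + 25496 = 53905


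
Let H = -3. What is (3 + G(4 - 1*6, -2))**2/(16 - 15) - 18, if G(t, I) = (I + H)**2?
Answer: 766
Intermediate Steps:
G(t, I) = (-3 + I)**2 (G(t, I) = (I - 3)**2 = (-3 + I)**2)
(3 + G(4 - 1*6, -2))**2/(16 - 15) - 18 = (3 + (-3 - 2)**2)**2/(16 - 15) - 18 = (3 + (-5)**2)**2/1 - 18 = 1*(3 + 25)**2 - 18 = 1*28**2 - 18 = 1*784 - 18 = 784 - 18 = 766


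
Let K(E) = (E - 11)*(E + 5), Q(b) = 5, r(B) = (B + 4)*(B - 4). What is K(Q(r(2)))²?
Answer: 3600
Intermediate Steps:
r(B) = (-4 + B)*(4 + B) (r(B) = (4 + B)*(-4 + B) = (-4 + B)*(4 + B))
K(E) = (-11 + E)*(5 + E)
K(Q(r(2)))² = (-55 + 5² - 6*5)² = (-55 + 25 - 30)² = (-60)² = 3600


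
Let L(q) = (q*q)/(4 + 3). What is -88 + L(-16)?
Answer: -360/7 ≈ -51.429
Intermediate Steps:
L(q) = q²/7
-88 + L(-16) = -88 + (⅐)*(-16)² = -88 + (⅐)*256 = -88 + 256/7 = -360/7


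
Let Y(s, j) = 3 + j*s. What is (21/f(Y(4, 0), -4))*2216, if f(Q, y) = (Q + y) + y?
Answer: -46536/5 ≈ -9307.2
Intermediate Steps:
f(Q, y) = Q + 2*y
(21/f(Y(4, 0), -4))*2216 = (21/((3 + 0*4) + 2*(-4)))*2216 = (21/((3 + 0) - 8))*2216 = (21/(3 - 8))*2216 = (21/(-5))*2216 = (21*(-1/5))*2216 = -21/5*2216 = -46536/5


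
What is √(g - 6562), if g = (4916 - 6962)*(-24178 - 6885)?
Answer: 4*√3971771 ≈ 7971.7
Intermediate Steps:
g = 63554898 (g = -2046*(-31063) = 63554898)
√(g - 6562) = √(63554898 - 6562) = √63548336 = 4*√3971771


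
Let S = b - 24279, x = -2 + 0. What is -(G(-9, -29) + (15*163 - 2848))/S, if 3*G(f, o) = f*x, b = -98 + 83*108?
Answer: -397/15413 ≈ -0.025757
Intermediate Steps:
b = 8866 (b = -98 + 8964 = 8866)
x = -2
G(f, o) = -2*f/3 (G(f, o) = (f*(-2))/3 = (-2*f)/3 = -2*f/3)
S = -15413 (S = 8866 - 24279 = -15413)
-(G(-9, -29) + (15*163 - 2848))/S = -(-⅔*(-9) + (15*163 - 2848))/(-15413) = -(6 + (2445 - 2848))*(-1)/15413 = -(6 - 403)*(-1)/15413 = -(-397)*(-1)/15413 = -1*397/15413 = -397/15413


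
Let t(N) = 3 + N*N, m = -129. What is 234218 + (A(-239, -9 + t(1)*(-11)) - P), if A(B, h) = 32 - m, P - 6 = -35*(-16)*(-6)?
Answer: 237733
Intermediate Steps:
t(N) = 3 + N²
P = -3354 (P = 6 - 35*(-16)*(-6) = 6 + 560*(-6) = 6 - 3360 = -3354)
A(B, h) = 161 (A(B, h) = 32 - 1*(-129) = 32 + 129 = 161)
234218 + (A(-239, -9 + t(1)*(-11)) - P) = 234218 + (161 - 1*(-3354)) = 234218 + (161 + 3354) = 234218 + 3515 = 237733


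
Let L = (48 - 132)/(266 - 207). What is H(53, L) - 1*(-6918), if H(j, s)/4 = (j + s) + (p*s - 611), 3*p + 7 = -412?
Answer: 323066/59 ≈ 5475.7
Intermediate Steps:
p = -419/3 (p = -7/3 + (⅓)*(-412) = -7/3 - 412/3 = -419/3 ≈ -139.67)
L = -84/59 ≈ -1.4237
H(j, s) = -2444 + 4*j - 1664*s/3 (H(j, s) = 4*((j + s) + (-419*s/3 - 611)) = 4*((j + s) + (-611 - 419*s/3)) = 4*(-611 + j - 416*s/3) = -2444 + 4*j - 1664*s/3)
H(53, L) - 1*(-6918) = (-2444 + 4*53 - 1664/3*(-84/59)) - 1*(-6918) = (-2444 + 212 + 46592/59) + 6918 = -85096/59 + 6918 = 323066/59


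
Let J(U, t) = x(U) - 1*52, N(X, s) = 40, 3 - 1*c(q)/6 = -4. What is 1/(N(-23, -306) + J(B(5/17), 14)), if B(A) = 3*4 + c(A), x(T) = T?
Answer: 1/42 ≈ 0.023810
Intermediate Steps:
c(q) = 42 (c(q) = 18 - 6*(-4) = 18 + 24 = 42)
B(A) = 54 (B(A) = 3*4 + 42 = 12 + 42 = 54)
J(U, t) = -52 + U (J(U, t) = U - 1*52 = U - 52 = -52 + U)
1/(N(-23, -306) + J(B(5/17), 14)) = 1/(40 + (-52 + 54)) = 1/(40 + 2) = 1/42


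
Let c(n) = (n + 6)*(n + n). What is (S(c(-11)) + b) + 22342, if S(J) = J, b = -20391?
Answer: 2061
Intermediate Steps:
c(n) = 2*n*(6 + n) (c(n) = (6 + n)*(2*n) = 2*n*(6 + n))
(S(c(-11)) + b) + 22342 = (2*(-11)*(6 - 11) - 20391) + 22342 = (2*(-11)*(-5) - 20391) + 22342 = (110 - 20391) + 22342 = -20281 + 22342 = 2061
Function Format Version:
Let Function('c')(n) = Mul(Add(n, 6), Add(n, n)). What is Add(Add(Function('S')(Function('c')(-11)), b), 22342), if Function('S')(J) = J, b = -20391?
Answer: 2061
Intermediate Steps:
Function('c')(n) = Mul(2, n, Add(6, n)) (Function('c')(n) = Mul(Add(6, n), Mul(2, n)) = Mul(2, n, Add(6, n)))
Add(Add(Function('S')(Function('c')(-11)), b), 22342) = Add(Add(Mul(2, -11, Add(6, -11)), -20391), 22342) = Add(Add(Mul(2, -11, -5), -20391), 22342) = Add(Add(110, -20391), 22342) = Add(-20281, 22342) = 2061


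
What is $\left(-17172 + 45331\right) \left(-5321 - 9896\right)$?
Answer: $-428495503$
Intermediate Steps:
$\left(-17172 + 45331\right) \left(-5321 - 9896\right) = 28159 \left(-15217\right) = -428495503$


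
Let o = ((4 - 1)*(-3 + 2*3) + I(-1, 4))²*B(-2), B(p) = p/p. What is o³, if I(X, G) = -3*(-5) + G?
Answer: 481890304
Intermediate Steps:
I(X, G) = 15 + G
B(p) = 1
o = 784 (o = ((4 - 1)*(-3 + 2*3) + (15 + 4))²*1 = (3*(-3 + 6) + 19)²*1 = (3*3 + 19)²*1 = (9 + 19)²*1 = 28²*1 = 784*1 = 784)
o³ = 784³ = 481890304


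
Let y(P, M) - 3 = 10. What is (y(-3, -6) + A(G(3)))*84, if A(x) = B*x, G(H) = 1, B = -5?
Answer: 672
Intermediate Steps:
y(P, M) = 13 (y(P, M) = 3 + 10 = 13)
A(x) = -5*x
(y(-3, -6) + A(G(3)))*84 = (13 - 5*1)*84 = (13 - 5)*84 = 8*84 = 672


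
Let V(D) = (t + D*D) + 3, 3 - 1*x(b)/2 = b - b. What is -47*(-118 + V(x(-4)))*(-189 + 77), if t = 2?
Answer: -405328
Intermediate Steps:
x(b) = 6 (x(b) = 6 - 2*(b - b) = 6 - 2*0 = 6 + 0 = 6)
V(D) = 5 + D² (V(D) = (2 + D*D) + 3 = (2 + D²) + 3 = 5 + D²)
-47*(-118 + V(x(-4)))*(-189 + 77) = -47*(-118 + (5 + 6²))*(-189 + 77) = -47*(-118 + (5 + 36))*(-112) = -47*(-118 + 41)*(-112) = -(-3619)*(-112) = -47*8624 = -405328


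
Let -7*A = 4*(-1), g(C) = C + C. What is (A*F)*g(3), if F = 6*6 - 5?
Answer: 744/7 ≈ 106.29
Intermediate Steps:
F = 31 (F = 36 - 5 = 31)
g(C) = 2*C
A = 4/7 (A = -4*(-1)/7 = -⅐*(-4) = 4/7 ≈ 0.57143)
(A*F)*g(3) = ((4/7)*31)*(2*3) = (124/7)*6 = 744/7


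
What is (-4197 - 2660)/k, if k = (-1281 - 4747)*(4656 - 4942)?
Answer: -6857/1724008 ≈ -0.0039774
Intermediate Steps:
k = 1724008 (k = -6028*(-286) = 1724008)
(-4197 - 2660)/k = (-4197 - 2660)/1724008 = -6857*1/1724008 = -6857/1724008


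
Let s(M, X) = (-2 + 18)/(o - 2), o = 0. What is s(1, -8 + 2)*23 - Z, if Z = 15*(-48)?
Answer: 536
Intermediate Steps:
s(M, X) = -8 (s(M, X) = (-2 + 18)/(0 - 2) = 16/(-2) = 16*(-½) = -8)
Z = -720
s(1, -8 + 2)*23 - Z = -8*23 - 1*(-720) = -184 + 720 = 536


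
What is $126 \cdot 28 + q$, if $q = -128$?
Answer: $3400$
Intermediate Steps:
$126 \cdot 28 + q = 126 \cdot 28 - 128 = 3528 - 128 = 3400$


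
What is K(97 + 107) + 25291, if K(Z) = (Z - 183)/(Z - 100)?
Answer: 2630285/104 ≈ 25291.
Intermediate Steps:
K(Z) = (-183 + Z)/(-100 + Z)
K(97 + 107) + 25291 = (-183 + (97 + 107))/(-100 + (97 + 107)) + 25291 = (-183 + 204)/(-100 + 204) + 25291 = 21/104 + 25291 = 2630285/104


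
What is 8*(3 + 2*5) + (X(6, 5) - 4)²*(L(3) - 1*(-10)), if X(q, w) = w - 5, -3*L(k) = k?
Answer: 248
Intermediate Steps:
L(k) = -k/3
X(q, w) = -5 + w
8*(3 + 2*5) + (X(6, 5) - 4)²*(L(3) - 1*(-10)) = 8*(3 + 2*5) + ((-5 + 5) - 4)²*(-⅓*3 - 1*(-10)) = 8*(3 + 10) + (0 - 4)²*(-1 + 10) = 8*13 + (-4)²*9 = 104 + 16*9 = 104 + 144 = 248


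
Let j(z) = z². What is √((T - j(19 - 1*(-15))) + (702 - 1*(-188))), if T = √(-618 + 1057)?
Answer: √(-266 + √439) ≈ 15.654*I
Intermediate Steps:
T = √439 ≈ 20.952
√((T - j(19 - 1*(-15))) + (702 - 1*(-188))) = √((√439 - (19 - 1*(-15))²) + (702 - 1*(-188))) = √((√439 - (19 + 15)²) + (702 + 188)) = √((√439 - 1*34²) + 890) = √((√439 - 1*1156) + 890) = √((√439 - 1156) + 890) = √((-1156 + √439) + 890) = √(-266 + √439)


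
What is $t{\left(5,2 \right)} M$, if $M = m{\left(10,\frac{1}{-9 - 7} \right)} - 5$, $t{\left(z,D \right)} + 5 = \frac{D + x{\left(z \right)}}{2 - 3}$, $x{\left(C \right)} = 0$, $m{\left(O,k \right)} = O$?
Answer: $-35$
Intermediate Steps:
$t{\left(z,D \right)} = -5 - D$ ($t{\left(z,D \right)} = -5 + \frac{D + 0}{2 - 3} = -5 + \frac{D}{-1} = -5 + D \left(-1\right) = -5 - D$)
$M = 5$ ($M = 10 - 5 = 5$)
$t{\left(5,2 \right)} M = \left(-5 - 2\right) 5 = \left(-7\right) 5 = -35$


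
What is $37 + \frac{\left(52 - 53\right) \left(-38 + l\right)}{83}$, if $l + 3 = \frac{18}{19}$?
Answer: $\frac{59110}{1577} \approx 37.483$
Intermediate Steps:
$l = - \frac{39}{19}$ ($l = -3 + \frac{18}{19} = - \frac{39}{19} \approx -2.0526$)
$37 + \frac{\left(52 - 53\right) \left(-38 + l\right)}{83} = 37 + \frac{\left(52 - 53\right) \left(-38 - \frac{39}{19}\right)}{83} = 37 + \left(-1\right) \left(- \frac{761}{19}\right) \frac{1}{83} = 37 + \frac{761}{19} \cdot \frac{1}{83} = 37 + \frac{761}{1577} = \frac{59110}{1577}$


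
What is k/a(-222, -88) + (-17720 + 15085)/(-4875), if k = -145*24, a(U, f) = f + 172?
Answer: -279061/6825 ≈ -40.888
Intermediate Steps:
a(U, f) = 172 + f
k = -3480
k/a(-222, -88) + (-17720 + 15085)/(-4875) = -3480/(172 - 88) + (-17720 + 15085)/(-4875) = -3480/84 - 2635*(-1/4875) = -3480*1/84 + 527/975 = -290/7 + 527/975 = -279061/6825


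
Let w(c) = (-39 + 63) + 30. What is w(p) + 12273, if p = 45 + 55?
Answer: 12327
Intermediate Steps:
p = 100
w(c) = 54 (w(c) = 24 + 30 = 54)
w(p) + 12273 = 54 + 12273 = 12327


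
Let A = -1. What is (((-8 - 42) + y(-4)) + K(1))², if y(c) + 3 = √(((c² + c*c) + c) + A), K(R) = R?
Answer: 2731 - 312*√3 ≈ 2190.6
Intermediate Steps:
y(c) = -3 + √(-1 + c + 2*c²) (y(c) = -3 + √(((c² + c*c) + c) - 1) = -3 + √(((c² + c²) + c) - 1) = -3 + √((2*c² + c) - 1) = -3 + √((c + 2*c²) - 1) = -3 + √(-1 + c + 2*c²))
(((-8 - 42) + y(-4)) + K(1))² = (((-8 - 42) + (-3 + √(-1 - 4 + 2*(-4)²))) + 1)² = ((-50 + (-3 + √(-1 - 4 + 2*16))) + 1)² = ((-50 + (-3 + √(-1 - 4 + 32))) + 1)² = ((-50 + (-3 + √27)) + 1)² = ((-50 + (-3 + 3*√3)) + 1)² = ((-53 + 3*√3) + 1)² = (-52 + 3*√3)²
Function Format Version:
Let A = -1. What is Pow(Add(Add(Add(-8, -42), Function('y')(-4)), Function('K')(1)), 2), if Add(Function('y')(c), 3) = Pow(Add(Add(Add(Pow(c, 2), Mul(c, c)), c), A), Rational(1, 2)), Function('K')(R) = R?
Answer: Add(2731, Mul(-312, Pow(3, Rational(1, 2)))) ≈ 2190.6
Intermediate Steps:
Function('y')(c) = Add(-3, Pow(Add(-1, c, Mul(2, Pow(c, 2))), Rational(1, 2))) (Function('y')(c) = Add(-3, Pow(Add(Add(Add(Pow(c, 2), Mul(c, c)), c), -1), Rational(1, 2))) = Add(-3, Pow(Add(Add(Add(Pow(c, 2), Pow(c, 2)), c), -1), Rational(1, 2))) = Add(-3, Pow(Add(Add(Mul(2, Pow(c, 2)), c), -1), Rational(1, 2))) = Add(-3, Pow(Add(Add(c, Mul(2, Pow(c, 2))), -1), Rational(1, 2))) = Add(-3, Pow(Add(-1, c, Mul(2, Pow(c, 2))), Rational(1, 2))))
Pow(Add(Add(Add(-8, -42), Function('y')(-4)), Function('K')(1)), 2) = Pow(Add(Add(Add(-8, -42), Add(-3, Pow(Add(-1, -4, Mul(2, Pow(-4, 2))), Rational(1, 2)))), 1), 2) = Pow(Add(Add(-50, Add(-3, Pow(Add(-1, -4, Mul(2, 16)), Rational(1, 2)))), 1), 2) = Pow(Add(Add(-50, Add(-3, Pow(Add(-1, -4, 32), Rational(1, 2)))), 1), 2) = Pow(Add(Add(-50, Add(-3, Pow(27, Rational(1, 2)))), 1), 2) = Pow(Add(Add(-50, Add(-3, Mul(3, Pow(3, Rational(1, 2))))), 1), 2) = Pow(Add(Add(-53, Mul(3, Pow(3, Rational(1, 2)))), 1), 2) = Pow(Add(-52, Mul(3, Pow(3, Rational(1, 2)))), 2)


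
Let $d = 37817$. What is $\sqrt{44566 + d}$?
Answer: $\sqrt{82383} \approx 287.02$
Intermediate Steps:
$\sqrt{44566 + d} = \sqrt{44566 + 37817} = \sqrt{82383}$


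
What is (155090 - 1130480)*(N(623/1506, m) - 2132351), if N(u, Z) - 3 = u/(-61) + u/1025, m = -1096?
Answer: 2610238007036036/1255 ≈ 2.0799e+12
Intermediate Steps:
N(u, Z) = 3 - 964*u/62525 (N(u, Z) = 3 + (u/(-61) + u/1025) = 3 + (u*(-1/61) + u*(1/1025)) = 3 + (-u/61 + u/1025) = 3 - 964*u/62525)
(155090 - 1130480)*(N(623/1506, m) - 2132351) = (155090 - 1130480)*((3 - 600572/(62525*1506)) - 2132351) = -975390*((3 - 600572/(62525*1506)) - 2132351) = -975390*((3 - 964/62525*623/1506) - 2132351) = -975390*((3 - 300286/47081325) - 2132351) = -975390*(140943689/47081325 - 2132351) = -975390*(-100393769501386/47081325) = 2610238007036036/1255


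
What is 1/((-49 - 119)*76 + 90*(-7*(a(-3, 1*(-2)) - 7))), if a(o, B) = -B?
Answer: -1/9618 ≈ -0.00010397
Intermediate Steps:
1/((-49 - 119)*76 + 90*(-7*(a(-3, 1*(-2)) - 7))) = 1/((-49 - 119)*76 + 90*(-7*(-(-2) - 7))) = 1/(-168*76 + 90*(-7*(-1*(-2) - 7))) = 1/(-12768 + 90*(-7*(2 - 7))) = 1/(-12768 + 90*(-7*(-5))) = 1/(-12768 + 90*35) = 1/(-12768 + 3150) = 1/(-9618) = -1/9618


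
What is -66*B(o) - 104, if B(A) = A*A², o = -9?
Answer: 48010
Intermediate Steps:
B(A) = A³
-66*B(o) - 104 = -66*(-9)³ - 104 = -66*(-729) - 104 = 48114 - 104 = 48010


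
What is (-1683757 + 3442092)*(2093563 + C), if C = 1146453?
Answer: 5697033533360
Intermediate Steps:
(-1683757 + 3442092)*(2093563 + C) = (-1683757 + 3442092)*(2093563 + 1146453) = 1758335*3240016 = 5697033533360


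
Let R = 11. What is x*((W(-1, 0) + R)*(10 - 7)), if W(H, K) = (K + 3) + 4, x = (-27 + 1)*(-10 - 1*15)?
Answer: 35100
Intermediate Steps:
x = 650 (x = -26*(-10 - 15) = -26*(-25) = 650)
W(H, K) = 7 + K (W(H, K) = (3 + K) + 4 = 7 + K)
x*((W(-1, 0) + R)*(10 - 7)) = 650*(((7 + 0) + 11)*(10 - 7)) = 650*((7 + 11)*3) = 650*(18*3) = 650*54 = 35100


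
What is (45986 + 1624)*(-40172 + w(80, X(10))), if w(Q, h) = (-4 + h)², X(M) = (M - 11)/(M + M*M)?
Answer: -2313306669159/1210 ≈ -1.9118e+9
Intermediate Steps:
X(M) = (-11 + M)/(M + M²)
(45986 + 1624)*(-40172 + w(80, X(10))) = (45986 + 1624)*(-40172 + (-4 + (-11 + 10)/(10*(1 + 10)))²) = 47610*(-40172 + (-4 + (⅒)*(-1)/11)²) = 47610*(-40172 + (-4 + (⅒)*(1/11)*(-1))²) = 47610*(-40172 + (-4 - 1/110)²) = 47610*(-40172 + (-441/110)²) = 47610*(-40172 + 194481/12100) = 47610*(-485886719/12100) = -2313306669159/1210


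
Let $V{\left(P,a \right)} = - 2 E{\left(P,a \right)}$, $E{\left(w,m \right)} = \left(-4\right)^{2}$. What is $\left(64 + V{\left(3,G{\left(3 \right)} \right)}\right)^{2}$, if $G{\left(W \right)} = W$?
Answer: $1024$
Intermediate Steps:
$E{\left(w,m \right)} = 16$
$V{\left(P,a \right)} = -32$ ($V{\left(P,a \right)} = \left(-2\right) 16 = -32$)
$\left(64 + V{\left(3,G{\left(3 \right)} \right)}\right)^{2} = \left(64 - 32\right)^{2} = 32^{2} = 1024$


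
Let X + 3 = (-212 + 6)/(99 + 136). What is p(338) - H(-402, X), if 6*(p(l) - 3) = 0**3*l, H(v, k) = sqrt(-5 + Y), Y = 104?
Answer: 3 - 3*sqrt(11) ≈ -6.9499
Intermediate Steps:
X = -911/235 (X = -3 + (-212 + 6)/(99 + 136) = -3 - 206/235 = -911/235 ≈ -3.8766)
H(v, k) = 3*sqrt(11) (H(v, k) = sqrt(-5 + 104) = sqrt(99) = 3*sqrt(11))
p(l) = 3 (p(l) = 3 + (0**3*l)/6 = 3 + (0*l)/6 = 3 + (1/6)*0 = 3 + 0 = 3)
p(338) - H(-402, X) = 3 - 3*sqrt(11)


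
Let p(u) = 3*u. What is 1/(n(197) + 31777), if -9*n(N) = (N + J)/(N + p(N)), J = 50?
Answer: 7092/225362237 ≈ 3.1469e-5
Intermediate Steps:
n(N) = -(50 + N)/(36*N) (n(N) = -(N + 50)/(9*(N + 3*N)) = -(50 + N)/(9*(4*N)) = -(50 + N)*1/(4*N)/9 = -(50 + N)/(36*N))
1/(n(197) + 31777) = 1/((1/36)*(-50 - 1*197)/197 + 31777) = 1/((1/36)*(1/197)*(-50 - 197) + 31777) = 1/((1/36)*(1/197)*(-247) + 31777) = 1/(-247/7092 + 31777) = 1/(225362237/7092) = 7092/225362237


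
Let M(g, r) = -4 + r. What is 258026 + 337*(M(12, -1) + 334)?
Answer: 368899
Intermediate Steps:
258026 + 337*(M(12, -1) + 334) = 258026 + 337*((-4 - 1) + 334) = 258026 + 337*(-5 + 334) = 258026 + 337*329 = 258026 + 110873 = 368899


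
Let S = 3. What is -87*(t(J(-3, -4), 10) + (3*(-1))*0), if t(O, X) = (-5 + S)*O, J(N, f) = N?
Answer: -522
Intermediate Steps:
t(O, X) = -2*O (t(O, X) = (-5 + 3)*O = -2*O)
-87*(t(J(-3, -4), 10) + (3*(-1))*0) = -87*(-2*(-3) + (3*(-1))*0) = -87*(6 - 3*0) = -87*(6 + 0) = -87*6 = -522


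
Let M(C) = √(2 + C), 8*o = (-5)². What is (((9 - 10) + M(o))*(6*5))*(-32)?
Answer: 960 - 240*√82 ≈ -1213.3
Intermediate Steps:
o = 25/8 (o = (⅛)*(-5)² = (⅛)*25 = 25/8 ≈ 3.1250)
(((9 - 10) + M(o))*(6*5))*(-32) = (((9 - 10) + √(2 + 25/8))*(6*5))*(-32) = ((-1 + √(41/8))*30)*(-32) = ((-1 + √82/4)*30)*(-32) = (-30 + 15*√82/2)*(-32) = 960 - 240*√82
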